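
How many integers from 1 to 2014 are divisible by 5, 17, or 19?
⌊2014/5⌋+⌊2014/17⌋+⌊2014/19⌋ - ⌊2014/85⌋-⌊2014/95⌋-⌊2014/323⌋ + ⌊2014/1615⌋ = 402+118+106 - 23-21-6 + 1 = 577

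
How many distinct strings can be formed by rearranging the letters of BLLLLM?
6! / (1! × 1! × 4!) = 30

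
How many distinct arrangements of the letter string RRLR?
4! / (3! × 1!) = 4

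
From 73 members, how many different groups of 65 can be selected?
C(73,65) = 73!/(65!×8!) = 13442126049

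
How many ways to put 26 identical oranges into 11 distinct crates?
C(26+11-1, 11-1) = C(36, 10) = 254186856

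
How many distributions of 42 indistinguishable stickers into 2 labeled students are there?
C(42+2-1, 2-1) = C(43, 1) = 43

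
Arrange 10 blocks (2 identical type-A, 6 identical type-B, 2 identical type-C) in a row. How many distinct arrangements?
10! / (2! × 6! × 2!) = 1260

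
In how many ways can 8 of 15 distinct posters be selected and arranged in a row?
P(15,8) = 15!/(15-8)! = 259459200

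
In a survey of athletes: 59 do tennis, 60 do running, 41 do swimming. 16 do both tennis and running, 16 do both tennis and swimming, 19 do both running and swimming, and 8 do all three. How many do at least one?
|A∪B∪C| = 59+60+41-16-16-19+8 = 117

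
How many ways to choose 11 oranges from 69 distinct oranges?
C(69,11) = 69!/(11!×58!) = 1823810410032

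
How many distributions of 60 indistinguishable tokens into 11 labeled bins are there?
C(60+11-1, 11-1) = C(70, 10) = 396704524216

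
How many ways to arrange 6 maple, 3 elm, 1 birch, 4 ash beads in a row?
14! / (6! × 3! × 1! × 4!) = 840840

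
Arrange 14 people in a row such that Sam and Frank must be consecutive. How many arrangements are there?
Treat the 2 as one block: (14-2+1)! × 2! = 6227020800 × 2 = 12454041600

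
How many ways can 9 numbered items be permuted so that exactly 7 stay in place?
Choose the 7 fixed points C(9,7) = 36, derange the rest: !2 = Σ_{j=0}^{2} (-1)^j·2!/j! = 2 - 2 + 1 = 1. Product = 36 × 1 = 36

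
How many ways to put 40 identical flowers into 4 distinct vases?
C(40+4-1, 4-1) = C(43, 3) = 12341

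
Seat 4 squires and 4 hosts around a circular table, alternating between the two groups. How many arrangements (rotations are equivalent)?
Fix one of the squires: (4-1)! ways for the remaining squires, × 4! ways for the hosts = 6 × 24 = 144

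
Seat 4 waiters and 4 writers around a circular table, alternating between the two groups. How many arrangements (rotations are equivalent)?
Fix one of the waiters: (4-1)! ways for the remaining waiters, × 4! ways for the writers = 6 × 24 = 144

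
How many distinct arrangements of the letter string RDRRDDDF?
8! / (3! × 4! × 1!) = 280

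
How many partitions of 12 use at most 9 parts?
By conjugation, equals partitions of 12 into parts ≤ 9. Let r_j(i) = number of partitions of i into parts ≤ j, for i = 0..12. r_1(i) = 1 for all i; r_j(i) = r_{j-1}(i) + r_j(i-j). Rows j = 2..9: ≤2: 1 1 2 2 3 3 4 4 5 5 6 6 7; ≤3: 1 1 2 3 4 5 7 8 10 12 14 16 19; ≤4: 1 1 2 3 5 6 9 11 15 18 23 27 34; ≤5: 1 1 2 3 5 7 10 13 18 23 30 37 47; ≤6: 1 1 2 3 5 7 11 14 20 26 35 44 58; ≤7: 1 1 2 3 5 7 11 15 21 28 38 49 65; ≤8: 1 1 2 3 5 7 11 15 22 29 40 52 70; ≤9: 1 1 2 3 5 7 11 15 22 30 41 54 73. r_9(12) = 73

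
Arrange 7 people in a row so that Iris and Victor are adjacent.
Treat as block: (7-1)! × 2! = 720 × 2 = 1440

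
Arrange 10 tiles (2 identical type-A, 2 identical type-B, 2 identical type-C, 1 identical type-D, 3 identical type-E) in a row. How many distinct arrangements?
10! / (2! × 2! × 2! × 1! × 3!) = 75600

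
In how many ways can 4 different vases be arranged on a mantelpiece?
4! = 24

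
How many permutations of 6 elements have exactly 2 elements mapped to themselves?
Choose the 2 fixed points C(6,2) = 15, derange the rest: !4 = Σ_{j=0}^{4} (-1)^j·4!/j! = 24 - 24 + 12 - 4 + 1 = 9. Product = 15 × 9 = 135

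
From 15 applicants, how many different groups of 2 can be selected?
C(15,2) = 15!/(2!×13!) = 105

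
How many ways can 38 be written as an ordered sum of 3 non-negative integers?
C(38+3-1, 3-1) = C(40, 2) = 780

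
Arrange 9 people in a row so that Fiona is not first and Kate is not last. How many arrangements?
By inclusion-exclusion: 9! - 2×(9-1)! + (9-2)! = 362880 - 80640 + 5040 = 287280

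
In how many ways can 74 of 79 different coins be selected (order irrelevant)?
C(79,74) = 79!/(74!×5!) = 22537515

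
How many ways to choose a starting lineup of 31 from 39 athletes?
C(39,31) = 39!/(31!×8!) = 61523748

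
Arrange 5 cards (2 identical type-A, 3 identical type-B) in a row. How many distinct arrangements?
5! / (2! × 3!) = 10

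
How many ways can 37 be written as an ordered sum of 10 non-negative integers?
C(37+10-1, 10-1) = C(46, 9) = 1101716330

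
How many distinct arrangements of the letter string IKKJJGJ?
7! / (3! × 1! × 1! × 2!) = 420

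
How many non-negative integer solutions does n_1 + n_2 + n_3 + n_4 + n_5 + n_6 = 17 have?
C(17+6-1, 6-1) = C(22, 5) = 26334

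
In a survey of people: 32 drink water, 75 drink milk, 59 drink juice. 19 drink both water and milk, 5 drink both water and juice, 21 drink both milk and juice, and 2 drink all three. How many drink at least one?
|A∪B∪C| = 32+75+59-19-5-21+2 = 123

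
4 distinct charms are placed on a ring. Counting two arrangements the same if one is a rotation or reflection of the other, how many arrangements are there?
(4-1)!/2 = 6/2 = 3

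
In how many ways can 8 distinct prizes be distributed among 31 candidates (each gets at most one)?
P(31,8) = 31!/(31-8)! = 318073392000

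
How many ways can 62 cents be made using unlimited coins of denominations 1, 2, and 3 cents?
Coefficient of x^62 in 1/(1-x^1) · 1/(1-x^2) · 1/(1-x^3). Case on j = number of 3-cent coins (j = 0..20); remainder r = 62 - 3j is made from {1,2} in ⌊r/2⌋+1 ways. r = 62, 59, 56, 53, 50, 47, 44, 41, 38, 35, 32, 29, 26, 23, 20, 17, 14, 11, 8, 5, 2 → 32 + 30 + 29 + 27 + 26 + 24 + 23 + 21 + 20 + 18 + 17 + 15 + 14 + 12 + 11 + 9 + 8 + 6 + 5 + 3 + 2 = 352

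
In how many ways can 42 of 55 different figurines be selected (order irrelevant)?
C(55,42) = 55!/(42!×13!) = 1451182990950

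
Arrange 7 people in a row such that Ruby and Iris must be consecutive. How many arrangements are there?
Treat the 2 as one block: (7-2+1)! × 2! = 720 × 2 = 1440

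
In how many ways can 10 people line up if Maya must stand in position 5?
Fix one position: (10-1)! = 362880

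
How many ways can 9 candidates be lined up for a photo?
9! = 362880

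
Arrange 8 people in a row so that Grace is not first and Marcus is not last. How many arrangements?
By inclusion-exclusion: 8! - 2×(8-1)! + (8-2)! = 40320 - 10080 + 720 = 30960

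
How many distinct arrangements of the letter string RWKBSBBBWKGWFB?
14! / (1! × 2! × 3! × 1! × 1! × 5! × 1!) = 60540480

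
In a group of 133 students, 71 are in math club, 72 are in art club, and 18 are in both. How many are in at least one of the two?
|A∪B| = |A| + |B| - |A∩B| = 71 + 72 - 18 = 125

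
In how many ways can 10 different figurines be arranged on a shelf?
10! = 3628800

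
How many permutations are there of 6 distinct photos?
6! = 720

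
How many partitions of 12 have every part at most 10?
Let r_j(i) = number of partitions of i into parts ≤ j, for i = 0..12. r_1(i) = 1 for all i; r_j(i) = r_{j-1}(i) + r_j(i-j). Rows j = 2..10: ≤2: 1 1 2 2 3 3 4 4 5 5 6 6 7; ≤3: 1 1 2 3 4 5 7 8 10 12 14 16 19; ≤4: 1 1 2 3 5 6 9 11 15 18 23 27 34; ≤5: 1 1 2 3 5 7 10 13 18 23 30 37 47; ≤6: 1 1 2 3 5 7 11 14 20 26 35 44 58; ≤7: 1 1 2 3 5 7 11 15 21 28 38 49 65; ≤8: 1 1 2 3 5 7 11 15 22 29 40 52 70; ≤9: 1 1 2 3 5 7 11 15 22 30 41 54 73; ≤10: 1 1 2 3 5 7 11 15 22 30 42 55 75. r_10(12) = 75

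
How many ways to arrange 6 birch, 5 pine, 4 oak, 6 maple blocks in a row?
21! / (6! × 5! × 4! × 6!) = 34220506320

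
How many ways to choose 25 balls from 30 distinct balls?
C(30,25) = 30!/(25!×5!) = 142506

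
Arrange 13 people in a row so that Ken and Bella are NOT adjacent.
Total - adjacent = 13! - (13-1)!×2 = 6227020800 - 958003200 = 5269017600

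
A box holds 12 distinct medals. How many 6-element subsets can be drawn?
C(12,6) = 12!/(6!×6!) = 924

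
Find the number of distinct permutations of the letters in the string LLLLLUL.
7! / (6! × 1!) = 7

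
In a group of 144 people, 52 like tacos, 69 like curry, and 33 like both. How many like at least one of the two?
|A∪B| = |A| + |B| - |A∩B| = 52 + 69 - 33 = 88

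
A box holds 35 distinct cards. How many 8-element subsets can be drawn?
C(35,8) = 35!/(8!×27!) = 23535820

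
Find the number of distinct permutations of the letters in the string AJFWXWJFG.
9! / (2! × 1! × 1! × 2! × 1! × 2!) = 45360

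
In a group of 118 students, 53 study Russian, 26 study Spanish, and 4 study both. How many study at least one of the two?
|A∪B| = |A| + |B| - |A∩B| = 53 + 26 - 4 = 75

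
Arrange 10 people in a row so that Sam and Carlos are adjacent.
Treat as block: (10-1)! × 2! = 362880 × 2 = 725760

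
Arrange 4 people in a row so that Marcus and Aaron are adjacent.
Treat as block: (4-1)! × 2! = 6 × 2 = 12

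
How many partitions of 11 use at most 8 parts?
By conjugation, equals partitions of 11 into parts ≤ 8. Let r_j(i) = number of partitions of i into parts ≤ j, for i = 0..11. r_1(i) = 1 for all i; r_j(i) = r_{j-1}(i) + r_j(i-j). Rows j = 2..8: ≤2: 1 1 2 2 3 3 4 4 5 5 6 6; ≤3: 1 1 2 3 4 5 7 8 10 12 14 16; ≤4: 1 1 2 3 5 6 9 11 15 18 23 27; ≤5: 1 1 2 3 5 7 10 13 18 23 30 37; ≤6: 1 1 2 3 5 7 11 14 20 26 35 44; ≤7: 1 1 2 3 5 7 11 15 21 28 38 49; ≤8: 1 1 2 3 5 7 11 15 22 29 40 52. r_8(11) = 52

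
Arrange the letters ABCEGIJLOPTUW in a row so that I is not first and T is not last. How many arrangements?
By inclusion-exclusion: 13! - 2×(13-1)! + (13-2)! = 6227020800 - 958003200 + 39916800 = 5308934400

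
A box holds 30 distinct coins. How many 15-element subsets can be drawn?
C(30,15) = 30!/(15!×15!) = 155117520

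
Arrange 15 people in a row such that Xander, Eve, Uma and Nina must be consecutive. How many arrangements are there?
Treat the 4 as one block: (15-4+1)! × 4! = 479001600 × 24 = 11496038400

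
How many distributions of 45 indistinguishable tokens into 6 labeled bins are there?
C(45+6-1, 6-1) = C(50, 5) = 2118760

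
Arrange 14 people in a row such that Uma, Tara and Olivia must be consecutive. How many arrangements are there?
Treat the 3 as one block: (14-3+1)! × 3! = 479001600 × 6 = 2874009600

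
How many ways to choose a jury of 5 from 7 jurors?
C(7,5) = 7!/(5!×2!) = 21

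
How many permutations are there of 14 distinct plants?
14! = 87178291200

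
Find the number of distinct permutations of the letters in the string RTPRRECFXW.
10! / (1! × 3! × 1! × 1! × 1! × 1! × 1! × 1!) = 604800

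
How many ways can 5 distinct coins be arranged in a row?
5! = 120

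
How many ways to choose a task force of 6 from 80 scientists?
C(80,6) = 80!/(6!×74!) = 300500200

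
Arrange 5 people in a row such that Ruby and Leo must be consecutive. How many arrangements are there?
Treat the 2 as one block: (5-2+1)! × 2! = 24 × 2 = 48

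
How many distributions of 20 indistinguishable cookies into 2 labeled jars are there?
C(20+2-1, 2-1) = C(21, 1) = 21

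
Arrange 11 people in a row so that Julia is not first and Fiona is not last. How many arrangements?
By inclusion-exclusion: 11! - 2×(11-1)! + (11-2)! = 39916800 - 7257600 + 362880 = 33022080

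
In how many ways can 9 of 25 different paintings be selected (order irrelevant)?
C(25,9) = 25!/(9!×16!) = 2042975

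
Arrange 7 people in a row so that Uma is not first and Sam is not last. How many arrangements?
By inclusion-exclusion: 7! - 2×(7-1)! + (7-2)! = 5040 - 1440 + 120 = 3720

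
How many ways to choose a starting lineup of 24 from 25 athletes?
C(25,24) = 25!/(24!×1!) = 25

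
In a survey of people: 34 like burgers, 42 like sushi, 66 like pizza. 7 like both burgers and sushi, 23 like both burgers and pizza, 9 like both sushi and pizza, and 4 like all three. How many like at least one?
|A∪B∪C| = 34+42+66-7-23-9+4 = 107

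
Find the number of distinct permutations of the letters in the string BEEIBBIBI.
9! / (2! × 4! × 3!) = 1260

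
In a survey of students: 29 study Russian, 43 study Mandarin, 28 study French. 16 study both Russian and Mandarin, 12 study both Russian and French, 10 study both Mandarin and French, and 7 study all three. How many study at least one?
|A∪B∪C| = 29+43+28-16-12-10+7 = 69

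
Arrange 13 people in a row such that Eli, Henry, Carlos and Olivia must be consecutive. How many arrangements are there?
Treat the 4 as one block: (13-4+1)! × 4! = 3628800 × 24 = 87091200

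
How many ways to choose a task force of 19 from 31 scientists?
C(31,19) = 31!/(19!×12!) = 141120525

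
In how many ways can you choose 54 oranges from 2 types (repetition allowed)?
C(54+2-1, 2-1) = C(55, 1) = 55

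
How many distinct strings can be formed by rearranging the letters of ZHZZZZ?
6! / (1! × 5!) = 6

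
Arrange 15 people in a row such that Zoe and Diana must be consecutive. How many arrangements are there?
Treat the 2 as one block: (15-2+1)! × 2! = 87178291200 × 2 = 174356582400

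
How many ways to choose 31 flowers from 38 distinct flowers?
C(38,31) = 38!/(31!×7!) = 12620256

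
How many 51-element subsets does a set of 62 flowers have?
C(62,51) = 62!/(51!×11!) = 508271323092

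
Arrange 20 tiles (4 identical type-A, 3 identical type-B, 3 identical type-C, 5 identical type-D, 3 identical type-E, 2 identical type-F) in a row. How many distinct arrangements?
20! / (4! × 3! × 3! × 5! × 3! × 2!) = 1955457504000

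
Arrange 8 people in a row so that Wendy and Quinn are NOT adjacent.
Total - adjacent = 8! - (8-1)!×2 = 40320 - 10080 = 30240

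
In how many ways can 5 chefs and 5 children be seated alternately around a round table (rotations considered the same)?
Fix one of the chefs: (5-1)! ways for the remaining chefs, × 5! ways for the children = 24 × 120 = 2880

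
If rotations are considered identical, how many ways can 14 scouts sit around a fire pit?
Circular: fix one position, arrange the rest. (14-1)! = 6227020800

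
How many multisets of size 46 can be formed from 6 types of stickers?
C(46+6-1, 6-1) = C(51, 5) = 2349060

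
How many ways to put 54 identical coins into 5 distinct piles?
C(54+5-1, 5-1) = C(58, 4) = 424270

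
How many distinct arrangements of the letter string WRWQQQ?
6! / (1! × 2! × 3!) = 60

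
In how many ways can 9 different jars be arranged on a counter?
9! = 362880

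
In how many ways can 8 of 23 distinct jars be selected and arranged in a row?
P(23,8) = 23!/(23-8)! = 19769460480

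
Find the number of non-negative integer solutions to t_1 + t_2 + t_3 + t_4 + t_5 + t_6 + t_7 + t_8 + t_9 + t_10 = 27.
C(27+10-1, 10-1) = C(36, 9) = 94143280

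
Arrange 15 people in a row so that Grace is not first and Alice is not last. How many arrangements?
By inclusion-exclusion: 15! - 2×(15-1)! + (15-2)! = 1307674368000 - 174356582400 + 6227020800 = 1139544806400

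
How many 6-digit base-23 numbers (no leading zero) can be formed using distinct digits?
First digit: 22 choices (nonzero). Then descending: 22 × 22 × 21 × 20 × 19 × 18 = 69521760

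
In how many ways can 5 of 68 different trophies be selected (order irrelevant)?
C(68,5) = 68!/(5!×63!) = 10424128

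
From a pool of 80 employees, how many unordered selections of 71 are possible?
C(80,71) = 80!/(71!×9!) = 231900297200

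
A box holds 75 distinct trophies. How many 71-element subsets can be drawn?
C(75,71) = 75!/(71!×4!) = 1215450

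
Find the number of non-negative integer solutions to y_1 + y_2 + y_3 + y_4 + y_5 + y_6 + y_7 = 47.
C(47+7-1, 7-1) = C(53, 6) = 22957480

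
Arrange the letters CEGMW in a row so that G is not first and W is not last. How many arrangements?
By inclusion-exclusion: 5! - 2×(5-1)! + (5-2)! = 120 - 48 + 6 = 78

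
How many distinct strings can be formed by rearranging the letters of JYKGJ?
5! / (1! × 2! × 1! × 1!) = 60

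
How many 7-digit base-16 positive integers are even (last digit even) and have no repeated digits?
Last∈{0,2,4,6,8,10,12,14}. Last=0: 3603600. Last nonzero: 7×14×P(14,5) = 23543520. Total = 27147120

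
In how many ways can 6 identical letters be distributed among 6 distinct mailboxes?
C(6+6-1, 6-1) = C(11, 5) = 462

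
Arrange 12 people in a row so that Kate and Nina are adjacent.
Treat as block: (12-1)! × 2! = 39916800 × 2 = 79833600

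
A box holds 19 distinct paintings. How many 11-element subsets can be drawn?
C(19,11) = 19!/(11!×8!) = 75582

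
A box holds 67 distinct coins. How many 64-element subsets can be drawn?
C(67,64) = 67!/(64!×3!) = 47905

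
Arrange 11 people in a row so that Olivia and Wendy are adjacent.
Treat as block: (11-1)! × 2! = 3628800 × 2 = 7257600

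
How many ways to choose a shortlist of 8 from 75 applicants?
C(75,8) = 75!/(8!×67!) = 16871053725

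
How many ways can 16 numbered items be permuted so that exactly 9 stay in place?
Choose the 9 fixed points C(16,9) = 11440, derange the rest: !7 = Σ_{j=0}^{7} (-1)^j·7!/j! = 5040 - 5040 + 2520 - 840 + 210 - 42 + 7 - 1 = 1854. Product = 11440 × 1854 = 21209760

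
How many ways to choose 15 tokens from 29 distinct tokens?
C(29,15) = 29!/(15!×14!) = 77558760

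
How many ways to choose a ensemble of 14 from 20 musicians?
C(20,14) = 20!/(14!×6!) = 38760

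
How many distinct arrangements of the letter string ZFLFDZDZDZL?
11! / (4! × 2! × 2! × 3!) = 69300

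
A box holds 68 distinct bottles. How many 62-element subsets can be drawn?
C(68,62) = 68!/(62!×6!) = 109453344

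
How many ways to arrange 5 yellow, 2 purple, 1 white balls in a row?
8! / (5! × 2! × 1!) = 168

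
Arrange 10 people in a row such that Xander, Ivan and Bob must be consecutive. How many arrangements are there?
Treat the 3 as one block: (10-3+1)! × 3! = 40320 × 6 = 241920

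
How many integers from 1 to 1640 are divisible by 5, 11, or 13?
⌊1640/5⌋+⌊1640/11⌋+⌊1640/13⌋ - ⌊1640/55⌋-⌊1640/65⌋-⌊1640/143⌋ + ⌊1640/715⌋ = 328+149+126 - 29-25-11 + 2 = 540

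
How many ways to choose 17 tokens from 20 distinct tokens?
C(20,17) = 20!/(17!×3!) = 1140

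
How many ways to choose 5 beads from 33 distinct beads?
C(33,5) = 33!/(5!×28!) = 237336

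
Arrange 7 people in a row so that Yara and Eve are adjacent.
Treat as block: (7-1)! × 2! = 720 × 2 = 1440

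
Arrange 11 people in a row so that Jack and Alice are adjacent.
Treat as block: (11-1)! × 2! = 3628800 × 2 = 7257600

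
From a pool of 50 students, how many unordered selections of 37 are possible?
C(50,37) = 50!/(37!×13!) = 354860518600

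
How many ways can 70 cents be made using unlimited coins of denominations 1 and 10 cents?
Coefficient of x^70 in 1/(1-x^1) · 1/(1-x^10). Use j coins of 10 for j = 0..⌊70/10⌋ = 7, the rest in 1s: 7 + 1 = 8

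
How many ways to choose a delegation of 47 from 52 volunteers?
C(52,47) = 52!/(47!×5!) = 2598960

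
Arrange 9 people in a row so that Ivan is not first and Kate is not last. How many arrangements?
By inclusion-exclusion: 9! - 2×(9-1)! + (9-2)! = 362880 - 80640 + 5040 = 287280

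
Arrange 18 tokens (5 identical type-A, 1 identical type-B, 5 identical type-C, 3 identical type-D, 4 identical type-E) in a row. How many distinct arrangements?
18! / (5! × 1! × 5! × 3! × 4!) = 3087564480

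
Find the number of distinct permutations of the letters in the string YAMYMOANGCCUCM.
14! / (3! × 1! × 2! × 1! × 1! × 3! × 1! × 2!) = 605404800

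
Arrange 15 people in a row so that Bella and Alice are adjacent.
Treat as block: (15-1)! × 2! = 87178291200 × 2 = 174356582400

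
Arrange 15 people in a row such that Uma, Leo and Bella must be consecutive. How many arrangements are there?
Treat the 3 as one block: (15-3+1)! × 3! = 6227020800 × 6 = 37362124800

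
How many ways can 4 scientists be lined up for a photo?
4! = 24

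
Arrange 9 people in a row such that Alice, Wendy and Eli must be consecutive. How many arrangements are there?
Treat the 3 as one block: (9-3+1)! × 3! = 5040 × 6 = 30240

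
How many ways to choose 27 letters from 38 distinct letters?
C(38,27) = 38!/(27!×11!) = 1203322288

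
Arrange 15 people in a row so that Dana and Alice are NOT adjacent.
Total - adjacent = 15! - (15-1)!×2 = 1307674368000 - 174356582400 = 1133317785600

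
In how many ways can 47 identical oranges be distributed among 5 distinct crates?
C(47+5-1, 5-1) = C(51, 4) = 249900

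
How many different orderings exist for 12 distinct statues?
12! = 479001600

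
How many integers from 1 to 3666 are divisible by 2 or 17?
⌊3666/2⌋ + ⌊3666/17⌋ - ⌊3666/34⌋ = 1833 + 215 - 107 = 1941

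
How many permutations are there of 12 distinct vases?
12! = 479001600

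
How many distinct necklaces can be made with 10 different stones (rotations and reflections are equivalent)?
(10-1)!/2 = 362880/2 = 181440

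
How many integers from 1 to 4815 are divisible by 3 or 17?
⌊4815/3⌋ + ⌊4815/17⌋ - ⌊4815/51⌋ = 1605 + 283 - 94 = 1794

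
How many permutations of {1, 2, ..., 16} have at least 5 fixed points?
Exactly j fixed points: C(16,j)·!(16-j); sum over j ≥ 5 (derangement numbers via !m = (m-1)·(!(m-1) + !(m-2)): !0..!11 = 1, 0, 1, 2, 9, 44, 265, 1854, 14833, 133496, 1334961, 14684570). Σ_{j=5}^{16} C(16,j)·!(16-j) = C(16,5)·!11 + C(16,6)·!10 + C(16,7)·!9 + C(16,8)·!8 + C(16,9)·!7 + C(16,10)·!6 + C(16,11)·!5 + C(16,12)·!4 + C(16,13)·!3 + C(16,14)·!2 + C(16,15)·!1 + C(16,16)·!0 = 4368·14684570 + 8008·1334961 + 11440·133496 + 12870·14833 + 11440·1854 + 8008·265 + 4368·44 + 1820·9 + 560·2 + 120·1 + 16·0 + 1·1 = 76574206091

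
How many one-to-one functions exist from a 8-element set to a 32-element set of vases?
P(32,8) = 32!/(32-8)! = 424097856000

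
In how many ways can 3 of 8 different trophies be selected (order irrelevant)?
C(8,3) = 8!/(3!×5!) = 56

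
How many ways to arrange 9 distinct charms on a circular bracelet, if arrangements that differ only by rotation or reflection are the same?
(9-1)!/2 = 40320/2 = 20160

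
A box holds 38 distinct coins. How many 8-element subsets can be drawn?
C(38,8) = 38!/(8!×30!) = 48903492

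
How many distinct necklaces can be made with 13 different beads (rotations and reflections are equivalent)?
(13-1)!/2 = 479001600/2 = 239500800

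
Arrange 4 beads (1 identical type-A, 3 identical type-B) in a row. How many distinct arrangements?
4! / (1! × 3!) = 4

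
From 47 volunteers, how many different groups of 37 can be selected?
C(47,37) = 47!/(37!×10!) = 5178066751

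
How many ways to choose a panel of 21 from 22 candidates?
C(22,21) = 22!/(21!×1!) = 22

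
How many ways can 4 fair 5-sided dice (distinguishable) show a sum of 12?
Coefficient of x^12 in (x + x² + ... + x^5)^4. By inclusion-exclusion on dice exceeding 5: Σ_j (-1)^j C(4,j)·C(12-1-5j, 3) = C(4,0)·C(11,3) - C(4,1)·C(6,3) = 1·165 - 4·20 = 85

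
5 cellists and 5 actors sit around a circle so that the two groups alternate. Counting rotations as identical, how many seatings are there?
Fix one of the cellists: (5-1)! ways for the remaining cellists, × 5! ways for the actors = 24 × 120 = 2880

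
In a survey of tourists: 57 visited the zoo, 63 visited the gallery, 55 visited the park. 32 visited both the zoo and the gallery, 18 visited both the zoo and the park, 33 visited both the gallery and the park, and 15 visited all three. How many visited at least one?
|A∪B∪C| = 57+63+55-32-18-33+15 = 107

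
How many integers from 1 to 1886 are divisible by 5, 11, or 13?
⌊1886/5⌋+⌊1886/11⌋+⌊1886/13⌋ - ⌊1886/55⌋-⌊1886/65⌋-⌊1886/143⌋ + ⌊1886/715⌋ = 377+171+145 - 34-29-13 + 2 = 619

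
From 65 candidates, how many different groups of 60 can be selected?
C(65,60) = 65!/(60!×5!) = 8259888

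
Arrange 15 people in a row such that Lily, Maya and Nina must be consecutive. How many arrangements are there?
Treat the 3 as one block: (15-3+1)! × 3! = 6227020800 × 6 = 37362124800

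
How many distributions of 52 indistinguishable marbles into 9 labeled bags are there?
C(52+9-1, 9-1) = C(60, 8) = 2558620845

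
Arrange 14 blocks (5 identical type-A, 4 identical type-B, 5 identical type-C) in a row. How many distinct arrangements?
14! / (5! × 4! × 5!) = 252252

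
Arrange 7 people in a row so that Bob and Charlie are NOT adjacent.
Total - adjacent = 7! - (7-1)!×2 = 5040 - 1440 = 3600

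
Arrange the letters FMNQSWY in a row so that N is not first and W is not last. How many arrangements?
By inclusion-exclusion: 7! - 2×(7-1)! + (7-2)! = 5040 - 1440 + 120 = 3720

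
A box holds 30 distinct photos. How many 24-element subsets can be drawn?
C(30,24) = 30!/(24!×6!) = 593775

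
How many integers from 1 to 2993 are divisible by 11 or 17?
⌊2993/11⌋ + ⌊2993/17⌋ - ⌊2993/187⌋ = 272 + 176 - 16 = 432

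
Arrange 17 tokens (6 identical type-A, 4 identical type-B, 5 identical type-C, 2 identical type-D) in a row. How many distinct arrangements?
17! / (6! × 4! × 5! × 2!) = 85765680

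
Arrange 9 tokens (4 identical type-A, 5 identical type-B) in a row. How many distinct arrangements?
9! / (4! × 5!) = 126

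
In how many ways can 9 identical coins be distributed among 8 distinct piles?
C(9+8-1, 8-1) = C(16, 7) = 11440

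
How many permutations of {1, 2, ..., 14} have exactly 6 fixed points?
Choose the 6 fixed points C(14,6) = 3003, derange the rest: !8 = Σ_{j=0}^{8} (-1)^j·8!/j! = 40320 - 40320 + 20160 - 6720 + 1680 - 336 + 56 - 8 + 1 = 14833. Product = 3003 × 14833 = 44543499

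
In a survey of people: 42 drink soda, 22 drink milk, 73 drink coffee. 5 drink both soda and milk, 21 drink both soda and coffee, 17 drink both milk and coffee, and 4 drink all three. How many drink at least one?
|A∪B∪C| = 42+22+73-5-21-17+4 = 98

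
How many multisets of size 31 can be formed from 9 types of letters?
C(31+9-1, 9-1) = C(39, 8) = 61523748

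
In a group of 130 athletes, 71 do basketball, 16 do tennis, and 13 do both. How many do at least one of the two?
|A∪B| = |A| + |B| - |A∩B| = 71 + 16 - 13 = 74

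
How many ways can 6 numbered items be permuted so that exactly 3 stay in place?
Choose the 3 fixed points C(6,3) = 20, derange the rest: !3 = Σ_{j=0}^{3} (-1)^j·3!/j! = 6 - 6 + 3 - 1 = 2. Product = 20 × 2 = 40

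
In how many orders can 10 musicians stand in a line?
10! = 3628800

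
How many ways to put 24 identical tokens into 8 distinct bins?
C(24+8-1, 8-1) = C(31, 7) = 2629575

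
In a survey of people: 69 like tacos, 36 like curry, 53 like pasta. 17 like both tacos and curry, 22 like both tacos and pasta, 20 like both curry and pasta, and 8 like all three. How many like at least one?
|A∪B∪C| = 69+36+53-17-22-20+8 = 107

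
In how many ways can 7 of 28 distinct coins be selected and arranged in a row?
P(28,7) = 28!/(28-7)! = 5967561600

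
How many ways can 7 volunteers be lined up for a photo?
7! = 5040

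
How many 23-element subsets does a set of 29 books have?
C(29,23) = 29!/(23!×6!) = 475020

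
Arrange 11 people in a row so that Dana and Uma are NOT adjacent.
Total - adjacent = 11! - (11-1)!×2 = 39916800 - 7257600 = 32659200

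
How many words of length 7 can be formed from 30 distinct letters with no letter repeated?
P(30,7) = 30!/(30-7)! = 10260432000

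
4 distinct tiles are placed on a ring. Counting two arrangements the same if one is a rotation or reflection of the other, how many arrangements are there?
(4-1)!/2 = 6/2 = 3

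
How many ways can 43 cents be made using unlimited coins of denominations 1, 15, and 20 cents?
Coefficient of x^43 in 1/(1-x^1) · 1/(1-x^15) · 1/(1-x^20). Case on j = number of 20-cent coins (j = 0..2); remainder r = 43 - 20j is made from {1,15} in ⌊r/15⌋+1 ways. r = 43, 23, 3 → 3 + 2 + 1 = 6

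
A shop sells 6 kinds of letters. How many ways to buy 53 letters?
C(53+6-1, 6-1) = C(58, 5) = 4582116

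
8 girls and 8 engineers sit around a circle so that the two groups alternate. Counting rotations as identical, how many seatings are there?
Fix one of the girls: (8-1)! ways for the remaining girls, × 8! ways for the engineers = 5040 × 40320 = 203212800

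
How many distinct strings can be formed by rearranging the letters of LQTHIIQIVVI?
11! / (4! × 1! × 2! × 1! × 1! × 2!) = 415800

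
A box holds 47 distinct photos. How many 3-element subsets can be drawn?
C(47,3) = 47!/(3!×44!) = 16215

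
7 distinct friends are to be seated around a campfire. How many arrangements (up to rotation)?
Circular: fix one position, arrange the rest. (7-1)! = 720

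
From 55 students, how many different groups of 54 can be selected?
C(55,54) = 55!/(54!×1!) = 55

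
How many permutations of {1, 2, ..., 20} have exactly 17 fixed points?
Choose the 17 fixed points C(20,17) = 1140, derange the rest: !3 = Σ_{j=0}^{3} (-1)^j·3!/j! = 6 - 6 + 3 - 1 = 2. Product = 1140 × 2 = 2280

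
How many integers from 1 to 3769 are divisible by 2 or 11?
⌊3769/2⌋ + ⌊3769/11⌋ - ⌊3769/22⌋ = 1884 + 342 - 171 = 2055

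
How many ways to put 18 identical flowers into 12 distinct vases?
C(18+12-1, 12-1) = C(29, 11) = 34597290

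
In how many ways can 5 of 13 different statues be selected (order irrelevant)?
C(13,5) = 13!/(5!×8!) = 1287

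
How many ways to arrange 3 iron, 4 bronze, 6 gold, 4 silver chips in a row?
17! / (3! × 4! × 6! × 4!) = 142942800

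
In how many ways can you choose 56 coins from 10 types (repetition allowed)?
C(56+10-1, 10-1) = C(65, 9) = 31966749880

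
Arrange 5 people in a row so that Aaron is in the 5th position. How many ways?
Fix one position: (5-1)! = 24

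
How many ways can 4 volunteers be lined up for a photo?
4! = 24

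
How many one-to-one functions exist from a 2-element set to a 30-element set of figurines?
P(30,2) = 30!/(30-2)! = 870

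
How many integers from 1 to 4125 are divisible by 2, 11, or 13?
⌊4125/2⌋+⌊4125/11⌋+⌊4125/13⌋ - ⌊4125/22⌋-⌊4125/26⌋-⌊4125/143⌋ + ⌊4125/286⌋ = 2062+375+317 - 187-158-28 + 14 = 2395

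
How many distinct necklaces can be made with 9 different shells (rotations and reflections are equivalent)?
(9-1)!/2 = 40320/2 = 20160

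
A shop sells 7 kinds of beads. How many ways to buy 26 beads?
C(26+7-1, 7-1) = C(32, 6) = 906192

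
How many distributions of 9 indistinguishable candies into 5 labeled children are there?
C(9+5-1, 5-1) = C(13, 4) = 715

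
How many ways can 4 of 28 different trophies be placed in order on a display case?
P(28,4) = 28!/(28-4)! = 491400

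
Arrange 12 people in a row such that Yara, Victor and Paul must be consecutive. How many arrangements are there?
Treat the 3 as one block: (12-3+1)! × 3! = 3628800 × 6 = 21772800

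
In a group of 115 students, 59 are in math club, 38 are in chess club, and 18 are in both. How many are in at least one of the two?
|A∪B| = |A| + |B| - |A∩B| = 59 + 38 - 18 = 79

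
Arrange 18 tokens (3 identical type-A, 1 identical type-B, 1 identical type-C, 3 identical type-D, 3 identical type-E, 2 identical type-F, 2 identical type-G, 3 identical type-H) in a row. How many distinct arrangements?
18! / (3! × 1! × 1! × 3! × 3! × 2! × 2! × 3!) = 1235025792000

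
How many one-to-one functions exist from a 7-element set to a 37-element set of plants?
P(37,7) = 37!/(37-7)! = 51889178880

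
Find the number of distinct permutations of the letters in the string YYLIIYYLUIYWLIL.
15! / (4! × 4! × 1! × 1! × 5!) = 18918900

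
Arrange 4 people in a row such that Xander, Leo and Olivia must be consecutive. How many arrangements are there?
Treat the 3 as one block: (4-3+1)! × 3! = 2 × 6 = 12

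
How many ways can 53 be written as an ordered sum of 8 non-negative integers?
C(53+8-1, 8-1) = C(60, 7) = 386206920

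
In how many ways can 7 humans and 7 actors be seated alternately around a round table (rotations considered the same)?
Fix one of the humans: (7-1)! ways for the remaining humans, × 7! ways for the actors = 720 × 5040 = 3628800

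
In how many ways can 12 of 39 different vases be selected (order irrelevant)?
C(39,12) = 39!/(12!×27!) = 3910797436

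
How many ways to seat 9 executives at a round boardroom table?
Circular: fix one position, arrange the rest. (9-1)! = 40320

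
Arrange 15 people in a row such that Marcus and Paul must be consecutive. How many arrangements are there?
Treat the 2 as one block: (15-2+1)! × 2! = 87178291200 × 2 = 174356582400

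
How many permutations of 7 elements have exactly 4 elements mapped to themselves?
Choose the 4 fixed points C(7,4) = 35, derange the rest: !3 = Σ_{j=0}^{3} (-1)^j·3!/j! = 6 - 6 + 3 - 1 = 2. Product = 35 × 2 = 70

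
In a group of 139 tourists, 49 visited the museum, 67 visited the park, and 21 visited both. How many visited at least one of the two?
|A∪B| = |A| + |B| - |A∩B| = 49 + 67 - 21 = 95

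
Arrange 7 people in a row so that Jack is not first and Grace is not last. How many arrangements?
By inclusion-exclusion: 7! - 2×(7-1)! + (7-2)! = 5040 - 1440 + 120 = 3720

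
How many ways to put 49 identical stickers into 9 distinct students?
C(49+9-1, 9-1) = C(57, 8) = 1652411475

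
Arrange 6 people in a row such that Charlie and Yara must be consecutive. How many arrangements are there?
Treat the 2 as one block: (6-2+1)! × 2! = 120 × 2 = 240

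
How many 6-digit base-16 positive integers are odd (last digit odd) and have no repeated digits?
Last∈{1,3,5,7,9,11,13,15}. Last=0: 0. Last nonzero: 8×14×P(14,4) = 2690688. Total = 2690688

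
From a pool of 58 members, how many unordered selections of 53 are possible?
C(58,53) = 58!/(53!×5!) = 4582116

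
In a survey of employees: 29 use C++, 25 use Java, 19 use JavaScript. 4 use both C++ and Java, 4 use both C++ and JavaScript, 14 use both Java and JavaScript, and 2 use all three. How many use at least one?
|A∪B∪C| = 29+25+19-4-4-14+2 = 53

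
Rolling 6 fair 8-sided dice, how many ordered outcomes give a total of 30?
Coefficient of x^30 in (x + x² + ... + x^8)^6. By inclusion-exclusion on dice exceeding 8: Σ_j (-1)^j C(6,j)·C(30-1-8j, 5) = C(6,0)·C(29,5) - C(6,1)·C(21,5) + C(6,2)·C(13,5) - C(6,3)·C(5,5) = 1·118755 - 6·20349 + 15·1287 - 20·1 = 15946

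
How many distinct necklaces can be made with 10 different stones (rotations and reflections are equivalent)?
(10-1)!/2 = 362880/2 = 181440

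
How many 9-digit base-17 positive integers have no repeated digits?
First digit: 16 choices (nonzero). Then descending: 16 × 16 × 15 × 14 × 13 × 12 × 11 × 10 × 9 = 8302694400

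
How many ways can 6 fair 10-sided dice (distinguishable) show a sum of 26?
Coefficient of x^26 in (x + x² + ... + x^10)^6. By inclusion-exclusion on dice exceeding 10: Σ_j (-1)^j C(6,j)·C(26-1-10j, 5) = C(6,0)·C(25,5) - C(6,1)·C(15,5) + C(6,2)·C(5,5) = 1·53130 - 6·3003 + 15·1 = 35127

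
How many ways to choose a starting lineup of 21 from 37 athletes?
C(37,21) = 37!/(21!×16!) = 12875774670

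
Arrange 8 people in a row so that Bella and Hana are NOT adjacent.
Total - adjacent = 8! - (8-1)!×2 = 40320 - 10080 = 30240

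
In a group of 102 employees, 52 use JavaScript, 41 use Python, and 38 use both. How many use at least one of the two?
|A∪B| = |A| + |B| - |A∩B| = 52 + 41 - 38 = 55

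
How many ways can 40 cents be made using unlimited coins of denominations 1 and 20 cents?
Coefficient of x^40 in 1/(1-x^1) · 1/(1-x^20). Use j coins of 20 for j = 0..⌊40/20⌋ = 2, the rest in 1s: 2 + 1 = 3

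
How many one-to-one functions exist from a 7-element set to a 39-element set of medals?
P(39,7) = 39!/(39-7)! = 77519922480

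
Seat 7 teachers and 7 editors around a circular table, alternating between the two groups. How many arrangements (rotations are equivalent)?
Fix one of the teachers: (7-1)! ways for the remaining teachers, × 7! ways for the editors = 720 × 5040 = 3628800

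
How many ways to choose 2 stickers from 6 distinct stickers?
C(6,2) = 6!/(2!×4!) = 15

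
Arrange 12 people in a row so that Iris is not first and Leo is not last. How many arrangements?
By inclusion-exclusion: 12! - 2×(12-1)! + (12-2)! = 479001600 - 79833600 + 3628800 = 402796800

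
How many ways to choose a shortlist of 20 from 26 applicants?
C(26,20) = 26!/(20!×6!) = 230230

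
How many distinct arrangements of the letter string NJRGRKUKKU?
10! / (1! × 3! × 2! × 1! × 1! × 2!) = 151200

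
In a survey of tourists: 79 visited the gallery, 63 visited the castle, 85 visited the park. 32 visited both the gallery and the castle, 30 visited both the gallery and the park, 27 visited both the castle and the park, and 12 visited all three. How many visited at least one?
|A∪B∪C| = 79+63+85-32-30-27+12 = 150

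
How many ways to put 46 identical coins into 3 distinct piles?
C(46+3-1, 3-1) = C(48, 2) = 1128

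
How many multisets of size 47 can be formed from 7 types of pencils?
C(47+7-1, 7-1) = C(53, 6) = 22957480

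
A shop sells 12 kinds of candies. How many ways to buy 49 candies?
C(49+12-1, 12-1) = C(60, 11) = 342700125300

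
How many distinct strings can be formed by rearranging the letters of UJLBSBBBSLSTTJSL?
16! / (2! × 4! × 3! × 4! × 1! × 2!) = 1513512000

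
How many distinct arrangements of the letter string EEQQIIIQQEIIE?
13! / (4! × 4! × 5!) = 90090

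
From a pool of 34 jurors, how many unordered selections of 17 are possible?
C(34,17) = 34!/(17!×17!) = 2333606220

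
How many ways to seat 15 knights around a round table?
Circular: fix one position, arrange the rest. (15-1)! = 87178291200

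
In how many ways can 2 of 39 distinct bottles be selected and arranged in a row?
P(39,2) = 39!/(39-2)! = 1482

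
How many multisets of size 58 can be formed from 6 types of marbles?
C(58+6-1, 6-1) = C(63, 5) = 7028847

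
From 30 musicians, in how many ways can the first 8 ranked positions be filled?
P(30,8) = 30!/(30-8)! = 235989936000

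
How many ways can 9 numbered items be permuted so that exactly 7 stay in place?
Choose the 7 fixed points C(9,7) = 36, derange the rest: !2 = Σ_{j=0}^{2} (-1)^j·2!/j! = 2 - 2 + 1 = 1. Product = 36 × 1 = 36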